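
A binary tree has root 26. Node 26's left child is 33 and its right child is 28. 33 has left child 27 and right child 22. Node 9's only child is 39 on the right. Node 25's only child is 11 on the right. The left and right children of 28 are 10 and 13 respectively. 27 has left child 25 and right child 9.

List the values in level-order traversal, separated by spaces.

26 33 28 27 22 10 13 25 9 11 39

Level-order visits nodes level by level from the root, left to right within each level.
Level 0: 26
Level 1: 33, 28
Level 2: 27, 22, 10, 13
Level 3: 25, 9
Level 4: 11, 39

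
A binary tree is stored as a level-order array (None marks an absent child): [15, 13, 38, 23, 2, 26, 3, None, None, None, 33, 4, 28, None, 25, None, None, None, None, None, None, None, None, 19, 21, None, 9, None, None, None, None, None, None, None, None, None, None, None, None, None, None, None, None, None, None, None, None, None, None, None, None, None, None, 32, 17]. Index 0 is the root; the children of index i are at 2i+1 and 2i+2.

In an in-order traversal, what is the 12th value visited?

In-order visits the left subtree, then the node, then the right subtree.
At 15: go left to 13.
  At 13: go left to 23.
    23 is a leaf — visit 23.
  Visit 13.
  At 13: go right to 2.
    At 2: no left child.
    Visit 2.
    At 2: go right to 33.
      33 is a leaf — visit 33.
Visit 15.
At 15: go right to 38.
  At 38: go left to 26.
    At 26: go left to 4.
      At 4: go left to 19.
        19 is a leaf — visit 19.
      Visit 4.
      At 4: go right to 21.
        21 is a leaf — visit 21.
    Visit 26.
    At 26: go right to 28.
      At 28: no left child.
      Visit 28.
      At 28: go right to 9.
        At 9: go left to 32.
          32 is a leaf — visit 32.
        Visit 9.
        At 9: go right to 17.
          17 is a leaf — visit 17.
  Visit 38.
  At 38: go right to 3.
    At 3: no left child.
    Visit 3.
    At 3: go right to 25.
      25 is a leaf — visit 25.
Full in-order sequence: 23, 13, 2, 33, 15, 19, 4, 21, 26, 28, 32, 9, 17, 38, 3, 25.

9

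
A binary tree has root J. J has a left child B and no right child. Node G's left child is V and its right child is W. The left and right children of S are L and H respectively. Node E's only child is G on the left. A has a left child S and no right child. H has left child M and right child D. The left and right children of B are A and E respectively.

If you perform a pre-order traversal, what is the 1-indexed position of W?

Pre-order visits the node, then its left subtree, then its right subtree.
Visit J.
At J: go left to B.
  Visit B.
  At B: go left to A.
    Visit A.
    At A: go left to S.
      Visit S.
      At S: go left to L.
        L is a leaf — visit L.
      At S: go right to H.
        Visit H.
        At H: go left to M.
          M is a leaf — visit M.
        At H: go right to D.
          D is a leaf — visit D.
    At A: no right child.
  At B: go right to E.
    Visit E.
    At E: go left to G.
      Visit G.
      At G: go left to V.
        V is a leaf — visit V.
      At G: go right to W.
        W is a leaf — visit W.
    At E: no right child.
At J: no right child.
Full pre-order sequence: J, B, A, S, L, H, M, D, E, G, V, W.

12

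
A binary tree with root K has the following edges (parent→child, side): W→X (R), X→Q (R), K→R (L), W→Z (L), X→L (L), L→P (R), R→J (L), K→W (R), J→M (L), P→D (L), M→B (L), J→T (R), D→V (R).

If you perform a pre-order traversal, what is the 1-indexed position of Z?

Pre-order visits the node, then its left subtree, then its right subtree.
Visit K.
At K: go left to R.
  Visit R.
  At R: go left to J.
    Visit J.
    At J: go left to M.
      Visit M.
      At M: go left to B.
        B is a leaf — visit B.
      At M: no right child.
    At J: go right to T.
      T is a leaf — visit T.
  At R: no right child.
At K: go right to W.
  Visit W.
  At W: go left to Z.
    Z is a leaf — visit Z.
  At W: go right to X.
    Visit X.
    At X: go left to L.
      Visit L.
      At L: no left child.
      At L: go right to P.
        Visit P.
        At P: go left to D.
          Visit D.
          At D: no left child.
          At D: go right to V.
            V is a leaf — visit V.
        At P: no right child.
    At X: go right to Q.
      Q is a leaf — visit Q.
Full pre-order sequence: K, R, J, M, B, T, W, Z, X, L, P, D, V, Q.

8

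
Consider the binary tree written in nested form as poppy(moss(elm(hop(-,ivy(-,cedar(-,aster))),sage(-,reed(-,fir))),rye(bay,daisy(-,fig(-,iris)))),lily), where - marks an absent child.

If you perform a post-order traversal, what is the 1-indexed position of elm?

8

Post-order visits the left subtree, then the right subtree, then the node.
At poppy: go left to moss.
  At moss: go left to elm.
    At elm: go left to hop.
      At hop: no left child.
      At hop: go right to ivy.
        At ivy: no left child.
        At ivy: go right to cedar.
          At cedar: no left child.
          At cedar: go right to aster.
            aster is a leaf — visit aster.
          Visit cedar.
        Visit ivy.
      Visit hop.
    At elm: go right to sage.
      At sage: no left child.
      At sage: go right to reed.
        At reed: no left child.
        At reed: go right to fir.
          fir is a leaf — visit fir.
        Visit reed.
      Visit sage.
    Visit elm.
  At moss: go right to rye.
    At rye: go left to bay.
      bay is a leaf — visit bay.
    At rye: go right to daisy.
      At daisy: no left child.
      At daisy: go right to fig.
        At fig: no left child.
        At fig: go right to iris.
          iris is a leaf — visit iris.
        Visit fig.
      Visit daisy.
    Visit rye.
  Visit moss.
At poppy: go right to lily.
  lily is a leaf — visit lily.
Visit poppy.
Full post-order sequence: aster, cedar, ivy, hop, fir, reed, sage, elm, bay, iris, fig, daisy, rye, moss, lily, poppy.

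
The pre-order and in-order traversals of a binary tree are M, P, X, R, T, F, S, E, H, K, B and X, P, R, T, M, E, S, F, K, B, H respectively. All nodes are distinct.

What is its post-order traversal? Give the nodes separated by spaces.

The first element of pre-order is the root; it splits in-order into left and right subtrees.
Root M: left subtree has 4 nodes {X, P, R, T}, right has 6 {E, S, F, K, B, H}.
  Root P: left subtree has 1 node {X}, right has 2 {R, T}.
    Root R: left subtree has 0 nodes { }, right has 1 {T}.
  Root F: left subtree has 2 nodes {E, S}, right has 3 {K, B, H}.
    Root S: left subtree has 1 node {E}, right has 0 { }.
    Root H: left subtree has 2 nodes {K, B}, right has 0 { }.
      Root K: left subtree has 0 nodes { }, right has 1 {B}.

X T R P E S B K H F M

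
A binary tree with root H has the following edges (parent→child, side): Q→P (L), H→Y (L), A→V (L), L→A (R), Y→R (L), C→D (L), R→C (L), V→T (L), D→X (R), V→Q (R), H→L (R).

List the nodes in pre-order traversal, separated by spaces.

Pre-order visits the node, then its left subtree, then its right subtree.
Visit H.
At H: go left to Y.
  Visit Y.
  At Y: go left to R.
    Visit R.
    At R: go left to C.
      Visit C.
      At C: go left to D.
        Visit D.
        At D: no left child.
        At D: go right to X.
          X is a leaf — visit X.
      At C: no right child.
    At R: no right child.
  At Y: no right child.
At H: go right to L.
  Visit L.
  At L: no left child.
  At L: go right to A.
    Visit A.
    At A: go left to V.
      Visit V.
      At V: go left to T.
        T is a leaf — visit T.
      At V: go right to Q.
        Visit Q.
        At Q: go left to P.
          P is a leaf — visit P.
        At Q: no right child.
    At A: no right child.

H Y R C D X L A V T Q P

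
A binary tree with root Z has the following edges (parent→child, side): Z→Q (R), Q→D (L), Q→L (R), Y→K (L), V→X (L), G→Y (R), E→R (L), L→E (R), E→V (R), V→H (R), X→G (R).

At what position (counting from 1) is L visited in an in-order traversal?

4

In-order visits the left subtree, then the node, then the right subtree.
At Z: no left child.
Visit Z.
At Z: go right to Q.
  At Q: go left to D.
    D is a leaf — visit D.
  Visit Q.
  At Q: go right to L.
    At L: no left child.
    Visit L.
    At L: go right to E.
      At E: go left to R.
        R is a leaf — visit R.
      Visit E.
      At E: go right to V.
        At V: go left to X.
          At X: no left child.
          Visit X.
          At X: go right to G.
            At G: no left child.
            Visit G.
            At G: go right to Y.
              At Y: go left to K.
                K is a leaf — visit K.
              Visit Y.
              At Y: no right child.
        Visit V.
        At V: go right to H.
          H is a leaf — visit H.
Full in-order sequence: Z, D, Q, L, R, E, X, G, K, Y, V, H.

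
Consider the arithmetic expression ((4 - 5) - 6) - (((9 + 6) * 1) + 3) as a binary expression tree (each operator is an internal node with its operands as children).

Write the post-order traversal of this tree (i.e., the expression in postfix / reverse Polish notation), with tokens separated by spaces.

4 5 - 6 - 9 6 + 1 * 3 + -

Post-order on an expression tree gives postfix notation: for each operator, emit left operand, right operand, then the operator.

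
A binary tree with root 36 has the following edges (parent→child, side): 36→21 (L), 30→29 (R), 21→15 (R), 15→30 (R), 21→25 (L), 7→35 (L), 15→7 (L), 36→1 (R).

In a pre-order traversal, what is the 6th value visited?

35

Pre-order visits the node, then its left subtree, then its right subtree.
Visit 36.
At 36: go left to 21.
  Visit 21.
  At 21: go left to 25.
    25 is a leaf — visit 25.
  At 21: go right to 15.
    Visit 15.
    At 15: go left to 7.
      Visit 7.
      At 7: go left to 35.
        35 is a leaf — visit 35.
      At 7: no right child.
    At 15: go right to 30.
      Visit 30.
      At 30: no left child.
      At 30: go right to 29.
        29 is a leaf — visit 29.
At 36: go right to 1.
  1 is a leaf — visit 1.
Full pre-order sequence: 36, 21, 25, 15, 7, 35, 30, 29, 1.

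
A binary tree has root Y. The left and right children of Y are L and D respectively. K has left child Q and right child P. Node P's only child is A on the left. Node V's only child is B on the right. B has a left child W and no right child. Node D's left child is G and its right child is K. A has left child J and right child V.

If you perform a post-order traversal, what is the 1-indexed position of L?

Post-order visits the left subtree, then the right subtree, then the node.
At Y: go left to L.
  L is a leaf — visit L.
At Y: go right to D.
  At D: go left to G.
    G is a leaf — visit G.
  At D: go right to K.
    At K: go left to Q.
      Q is a leaf — visit Q.
    At K: go right to P.
      At P: go left to A.
        At A: go left to J.
          J is a leaf — visit J.
        At A: go right to V.
          At V: no left child.
          At V: go right to B.
            At B: go left to W.
              W is a leaf — visit W.
            At B: no right child.
            Visit B.
          Visit V.
        Visit A.
      At P: no right child.
      Visit P.
    Visit K.
  Visit D.
Visit Y.
Full post-order sequence: L, G, Q, J, W, B, V, A, P, K, D, Y.

1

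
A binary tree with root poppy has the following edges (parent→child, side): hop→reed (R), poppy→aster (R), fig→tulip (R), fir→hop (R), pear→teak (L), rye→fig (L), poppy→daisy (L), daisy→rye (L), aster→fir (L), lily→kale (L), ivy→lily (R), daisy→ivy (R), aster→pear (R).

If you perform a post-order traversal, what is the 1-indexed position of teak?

Post-order visits the left subtree, then the right subtree, then the node.
At poppy: go left to daisy.
  At daisy: go left to rye.
    At rye: go left to fig.
      At fig: no left child.
      At fig: go right to tulip.
        tulip is a leaf — visit tulip.
      Visit fig.
    At rye: no right child.
    Visit rye.
  At daisy: go right to ivy.
    At ivy: no left child.
    At ivy: go right to lily.
      At lily: go left to kale.
        kale is a leaf — visit kale.
      At lily: no right child.
      Visit lily.
    Visit ivy.
  Visit daisy.
At poppy: go right to aster.
  At aster: go left to fir.
    At fir: no left child.
    At fir: go right to hop.
      At hop: no left child.
      At hop: go right to reed.
        reed is a leaf — visit reed.
      Visit hop.
    Visit fir.
  At aster: go right to pear.
    At pear: go left to teak.
      teak is a leaf — visit teak.
    At pear: no right child.
    Visit pear.
  Visit aster.
Visit poppy.
Full post-order sequence: tulip, fig, rye, kale, lily, ivy, daisy, reed, hop, fir, teak, pear, aster, poppy.

11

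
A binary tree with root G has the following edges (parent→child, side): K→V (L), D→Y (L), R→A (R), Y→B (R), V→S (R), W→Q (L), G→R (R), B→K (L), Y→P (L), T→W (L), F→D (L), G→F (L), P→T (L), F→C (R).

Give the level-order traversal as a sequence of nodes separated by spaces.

G F R D C A Y P B T K W V Q S

Level-order visits nodes level by level from the root, left to right within each level.
Level 0: G
Level 1: F, R
Level 2: D, C, A
Level 3: Y
Level 4: P, B
Level 5: T, K
Level 6: W, V
Level 7: Q, S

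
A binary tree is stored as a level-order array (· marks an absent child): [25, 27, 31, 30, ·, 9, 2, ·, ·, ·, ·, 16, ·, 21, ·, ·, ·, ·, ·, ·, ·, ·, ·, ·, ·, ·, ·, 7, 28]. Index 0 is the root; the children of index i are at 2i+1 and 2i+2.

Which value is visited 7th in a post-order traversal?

21

Post-order visits the left subtree, then the right subtree, then the node.
At 25: go left to 27.
  At 27: go left to 30.
    30 is a leaf — visit 30.
  At 27: no right child.
  Visit 27.
At 25: go right to 31.
  At 31: go left to 9.
    At 9: go left to 16.
      16 is a leaf — visit 16.
    At 9: no right child.
    Visit 9.
  At 31: go right to 2.
    At 2: go left to 21.
      At 21: go left to 7.
        7 is a leaf — visit 7.
      At 21: go right to 28.
        28 is a leaf — visit 28.
      Visit 21.
    At 2: no right child.
    Visit 2.
  Visit 31.
Visit 25.
Full post-order sequence: 30, 27, 16, 9, 7, 28, 21, 2, 31, 25.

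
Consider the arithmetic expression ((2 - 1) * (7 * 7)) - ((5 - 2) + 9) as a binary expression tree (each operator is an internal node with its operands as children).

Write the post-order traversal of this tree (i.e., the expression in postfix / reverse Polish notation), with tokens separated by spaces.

2 1 - 7 7 * * 5 2 - 9 + -

Post-order on an expression tree gives postfix notation: for each operator, emit left operand, right operand, then the operator.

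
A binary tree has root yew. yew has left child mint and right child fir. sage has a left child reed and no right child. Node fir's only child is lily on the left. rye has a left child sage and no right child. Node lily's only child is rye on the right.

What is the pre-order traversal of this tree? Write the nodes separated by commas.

Pre-order visits the node, then its left subtree, then its right subtree.
Visit yew.
At yew: go left to mint.
  mint is a leaf — visit mint.
At yew: go right to fir.
  Visit fir.
  At fir: go left to lily.
    Visit lily.
    At lily: no left child.
    At lily: go right to rye.
      Visit rye.
      At rye: go left to sage.
        Visit sage.
        At sage: go left to reed.
          reed is a leaf — visit reed.
        At sage: no right child.
      At rye: no right child.
  At fir: no right child.

yew, mint, fir, lily, rye, sage, reed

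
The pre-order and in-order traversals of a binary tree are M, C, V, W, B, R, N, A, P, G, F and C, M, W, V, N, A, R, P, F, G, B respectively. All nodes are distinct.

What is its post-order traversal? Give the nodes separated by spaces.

C W A N F G P R B V M

The first element of pre-order is the root; it splits in-order into left and right subtrees.
Root M: left subtree has 1 node {C}, right has 9 {W, V, N, A, R, P, F, G, B}.
  Root V: left subtree has 1 node {W}, right has 7 {N, A, R, P, F, G, B}.
    Root B: left subtree has 6 nodes {N, A, R, P, F, G}, right has 0 { }.
      Root R: left subtree has 2 nodes {N, A}, right has 3 {P, F, G}.
        Root N: left subtree has 0 nodes { }, right has 1 {A}.
        Root P: left subtree has 0 nodes { }, right has 2 {F, G}.
          Root G: left subtree has 1 node {F}, right has 0 { }.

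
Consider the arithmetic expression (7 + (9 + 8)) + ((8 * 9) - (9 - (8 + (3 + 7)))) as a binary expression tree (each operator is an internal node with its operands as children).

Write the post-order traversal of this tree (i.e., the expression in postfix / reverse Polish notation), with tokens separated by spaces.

7 9 8 + + 8 9 * 9 8 3 7 + + - - +

Post-order on an expression tree gives postfix notation: for each operator, emit left operand, right operand, then the operator.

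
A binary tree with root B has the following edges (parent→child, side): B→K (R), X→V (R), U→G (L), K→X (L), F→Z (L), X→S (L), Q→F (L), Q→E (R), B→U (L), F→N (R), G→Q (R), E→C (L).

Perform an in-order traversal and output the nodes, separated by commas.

In-order visits the left subtree, then the node, then the right subtree.
At B: go left to U.
  At U: go left to G.
    At G: no left child.
    Visit G.
    At G: go right to Q.
      At Q: go left to F.
        At F: go left to Z.
          Z is a leaf — visit Z.
        Visit F.
        At F: go right to N.
          N is a leaf — visit N.
      Visit Q.
      At Q: go right to E.
        At E: go left to C.
          C is a leaf — visit C.
        Visit E.
        At E: no right child.
  Visit U.
  At U: no right child.
Visit B.
At B: go right to K.
  At K: go left to X.
    At X: go left to S.
      S is a leaf — visit S.
    Visit X.
    At X: go right to V.
      V is a leaf — visit V.
  Visit K.
  At K: no right child.

G, Z, F, N, Q, C, E, U, B, S, X, V, K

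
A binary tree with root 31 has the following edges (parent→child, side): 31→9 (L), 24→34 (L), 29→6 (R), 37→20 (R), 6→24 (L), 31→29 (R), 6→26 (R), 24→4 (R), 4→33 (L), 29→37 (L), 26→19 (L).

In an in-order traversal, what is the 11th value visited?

In-order visits the left subtree, then the node, then the right subtree.
At 31: go left to 9.
  9 is a leaf — visit 9.
Visit 31.
At 31: go right to 29.
  At 29: go left to 37.
    At 37: no left child.
    Visit 37.
    At 37: go right to 20.
      20 is a leaf — visit 20.
  Visit 29.
  At 29: go right to 6.
    At 6: go left to 24.
      At 24: go left to 34.
        34 is a leaf — visit 34.
      Visit 24.
      At 24: go right to 4.
        At 4: go left to 33.
          33 is a leaf — visit 33.
        Visit 4.
        At 4: no right child.
    Visit 6.
    At 6: go right to 26.
      At 26: go left to 19.
        19 is a leaf — visit 19.
      Visit 26.
      At 26: no right child.
Full in-order sequence: 9, 31, 37, 20, 29, 34, 24, 33, 4, 6, 19, 26.

19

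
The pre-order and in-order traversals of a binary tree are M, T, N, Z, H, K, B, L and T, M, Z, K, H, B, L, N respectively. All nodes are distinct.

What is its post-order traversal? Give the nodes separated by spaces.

The first element of pre-order is the root; it splits in-order into left and right subtrees.
Root M: left subtree has 1 node {T}, right has 6 {Z, K, H, B, L, N}.
  Root N: left subtree has 5 nodes {Z, K, H, B, L}, right has 0 { }.
    Root Z: left subtree has 0 nodes { }, right has 4 {K, H, B, L}.
      Root H: left subtree has 1 node {K}, right has 2 {B, L}.
        Root B: left subtree has 0 nodes { }, right has 1 {L}.

T K L B H Z N M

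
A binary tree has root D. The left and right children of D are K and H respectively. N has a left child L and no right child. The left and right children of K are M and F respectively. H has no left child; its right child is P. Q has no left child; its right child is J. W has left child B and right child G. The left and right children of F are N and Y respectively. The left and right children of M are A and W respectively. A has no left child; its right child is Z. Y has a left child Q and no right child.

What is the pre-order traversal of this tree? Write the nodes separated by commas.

D, K, M, A, Z, W, B, G, F, N, L, Y, Q, J, H, P

Pre-order visits the node, then its left subtree, then its right subtree.
Visit D.
At D: go left to K.
  Visit K.
  At K: go left to M.
    Visit M.
    At M: go left to A.
      Visit A.
      At A: no left child.
      At A: go right to Z.
        Z is a leaf — visit Z.
    At M: go right to W.
      Visit W.
      At W: go left to B.
        B is a leaf — visit B.
      At W: go right to G.
        G is a leaf — visit G.
  At K: go right to F.
    Visit F.
    At F: go left to N.
      Visit N.
      At N: go left to L.
        L is a leaf — visit L.
      At N: no right child.
    At F: go right to Y.
      Visit Y.
      At Y: go left to Q.
        Visit Q.
        At Q: no left child.
        At Q: go right to J.
          J is a leaf — visit J.
      At Y: no right child.
At D: go right to H.
  Visit H.
  At H: no left child.
  At H: go right to P.
    P is a leaf — visit P.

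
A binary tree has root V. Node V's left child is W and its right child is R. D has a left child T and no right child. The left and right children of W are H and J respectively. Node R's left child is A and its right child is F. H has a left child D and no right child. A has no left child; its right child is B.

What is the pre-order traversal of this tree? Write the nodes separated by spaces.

Pre-order visits the node, then its left subtree, then its right subtree.
Visit V.
At V: go left to W.
  Visit W.
  At W: go left to H.
    Visit H.
    At H: go left to D.
      Visit D.
      At D: go left to T.
        T is a leaf — visit T.
      At D: no right child.
    At H: no right child.
  At W: go right to J.
    J is a leaf — visit J.
At V: go right to R.
  Visit R.
  At R: go left to A.
    Visit A.
    At A: no left child.
    At A: go right to B.
      B is a leaf — visit B.
  At R: go right to F.
    F is a leaf — visit F.

V W H D T J R A B F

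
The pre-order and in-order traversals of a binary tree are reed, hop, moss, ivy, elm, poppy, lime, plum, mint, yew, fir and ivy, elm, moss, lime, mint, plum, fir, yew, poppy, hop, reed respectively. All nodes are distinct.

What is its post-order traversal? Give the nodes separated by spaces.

The first element of pre-order is the root; it splits in-order into left and right subtrees.
Root reed: left subtree has 10 nodes {ivy, elm, moss, lime, mint, plum, fir, yew, poppy, hop}, right has 0 { }.
  Root hop: left subtree has 9 nodes {ivy, elm, moss, lime, mint, plum, fir, yew, poppy}, right has 0 { }.
    Root moss: left subtree has 2 nodes {ivy, elm}, right has 6 {lime, mint, plum, fir, yew, poppy}.
      Root ivy: left subtree has 0 nodes { }, right has 1 {elm}.
      Root poppy: left subtree has 5 nodes {lime, mint, plum, fir, yew}, right has 0 { }.
        Root lime: left subtree has 0 nodes { }, right has 4 {mint, plum, fir, yew}.
          Root plum: left subtree has 1 node {mint}, right has 2 {fir, yew}.
            Root yew: left subtree has 1 node {fir}, right has 0 { }.

elm ivy mint fir yew plum lime poppy moss hop reed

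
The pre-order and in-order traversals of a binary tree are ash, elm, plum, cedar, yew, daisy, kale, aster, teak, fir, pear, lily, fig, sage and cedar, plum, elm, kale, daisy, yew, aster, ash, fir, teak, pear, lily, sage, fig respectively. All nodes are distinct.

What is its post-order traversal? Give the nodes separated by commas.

cedar, plum, kale, daisy, aster, yew, elm, fir, sage, fig, lily, pear, teak, ash

The first element of pre-order is the root; it splits in-order into left and right subtrees.
Root ash: left subtree has 7 nodes {cedar, plum, elm, kale, daisy, yew, aster}, right has 6 {fir, teak, pear, lily, sage, fig}.
  Root elm: left subtree has 2 nodes {cedar, plum}, right has 4 {kale, daisy, yew, aster}.
    Root plum: left subtree has 1 node {cedar}, right has 0 { }.
    Root yew: left subtree has 2 nodes {kale, daisy}, right has 1 {aster}.
      Root daisy: left subtree has 1 node {kale}, right has 0 { }.
  Root teak: left subtree has 1 node {fir}, right has 4 {pear, lily, sage, fig}.
    Root pear: left subtree has 0 nodes { }, right has 3 {lily, sage, fig}.
      Root lily: left subtree has 0 nodes { }, right has 2 {sage, fig}.
        Root fig: left subtree has 1 node {sage}, right has 0 { }.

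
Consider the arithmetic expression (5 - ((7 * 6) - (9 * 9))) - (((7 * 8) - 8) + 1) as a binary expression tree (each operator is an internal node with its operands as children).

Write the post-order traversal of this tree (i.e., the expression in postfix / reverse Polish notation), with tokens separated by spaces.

Post-order on an expression tree gives postfix notation: for each operator, emit left operand, right operand, then the operator.

5 7 6 * 9 9 * - - 7 8 * 8 - 1 + -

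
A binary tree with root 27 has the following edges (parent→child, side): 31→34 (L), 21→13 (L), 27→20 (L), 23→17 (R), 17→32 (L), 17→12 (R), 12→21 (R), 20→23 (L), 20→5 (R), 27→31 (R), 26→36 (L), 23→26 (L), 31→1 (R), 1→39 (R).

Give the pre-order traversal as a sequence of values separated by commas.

Pre-order visits the node, then its left subtree, then its right subtree.
Visit 27.
At 27: go left to 20.
  Visit 20.
  At 20: go left to 23.
    Visit 23.
    At 23: go left to 26.
      Visit 26.
      At 26: go left to 36.
        36 is a leaf — visit 36.
      At 26: no right child.
    At 23: go right to 17.
      Visit 17.
      At 17: go left to 32.
        32 is a leaf — visit 32.
      At 17: go right to 12.
        Visit 12.
        At 12: no left child.
        At 12: go right to 21.
          Visit 21.
          At 21: go left to 13.
            13 is a leaf — visit 13.
          At 21: no right child.
  At 20: go right to 5.
    5 is a leaf — visit 5.
At 27: go right to 31.
  Visit 31.
  At 31: go left to 34.
    34 is a leaf — visit 34.
  At 31: go right to 1.
    Visit 1.
    At 1: no left child.
    At 1: go right to 39.
      39 is a leaf — visit 39.

27, 20, 23, 26, 36, 17, 32, 12, 21, 13, 5, 31, 34, 1, 39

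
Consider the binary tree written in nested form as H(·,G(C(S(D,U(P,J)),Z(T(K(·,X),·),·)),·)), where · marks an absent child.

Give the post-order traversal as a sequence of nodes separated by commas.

Post-order visits the left subtree, then the right subtree, then the node.
At H: no left child.
At H: go right to G.
  At G: go left to C.
    At C: go left to S.
      At S: go left to D.
        D is a leaf — visit D.
      At S: go right to U.
        At U: go left to P.
          P is a leaf — visit P.
        At U: go right to J.
          J is a leaf — visit J.
        Visit U.
      Visit S.
    At C: go right to Z.
      At Z: go left to T.
        At T: go left to K.
          At K: no left child.
          At K: go right to X.
            X is a leaf — visit X.
          Visit K.
        At T: no right child.
        Visit T.
      At Z: no right child.
      Visit Z.
    Visit C.
  At G: no right child.
  Visit G.
Visit H.

D, P, J, U, S, X, K, T, Z, C, G, H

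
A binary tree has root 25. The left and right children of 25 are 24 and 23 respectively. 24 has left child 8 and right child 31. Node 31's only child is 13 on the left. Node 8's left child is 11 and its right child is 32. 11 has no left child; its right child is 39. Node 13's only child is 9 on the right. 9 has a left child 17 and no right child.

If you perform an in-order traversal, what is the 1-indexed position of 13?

In-order visits the left subtree, then the node, then the right subtree.
At 25: go left to 24.
  At 24: go left to 8.
    At 8: go left to 11.
      At 11: no left child.
      Visit 11.
      At 11: go right to 39.
        39 is a leaf — visit 39.
    Visit 8.
    At 8: go right to 32.
      32 is a leaf — visit 32.
  Visit 24.
  At 24: go right to 31.
    At 31: go left to 13.
      At 13: no left child.
      Visit 13.
      At 13: go right to 9.
        At 9: go left to 17.
          17 is a leaf — visit 17.
        Visit 9.
        At 9: no right child.
    Visit 31.
    At 31: no right child.
Visit 25.
At 25: go right to 23.
  23 is a leaf — visit 23.
Full in-order sequence: 11, 39, 8, 32, 24, 13, 17, 9, 31, 25, 23.

6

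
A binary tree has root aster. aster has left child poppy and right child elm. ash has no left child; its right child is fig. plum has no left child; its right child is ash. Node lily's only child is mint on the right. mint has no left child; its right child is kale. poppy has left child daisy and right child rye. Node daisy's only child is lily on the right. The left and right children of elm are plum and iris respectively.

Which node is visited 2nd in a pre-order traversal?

Pre-order visits the node, then its left subtree, then its right subtree.
Visit aster.
At aster: go left to poppy.
  Visit poppy.
  At poppy: go left to daisy.
    Visit daisy.
    At daisy: no left child.
    At daisy: go right to lily.
      Visit lily.
      At lily: no left child.
      At lily: go right to mint.
        Visit mint.
        At mint: no left child.
        At mint: go right to kale.
          kale is a leaf — visit kale.
  At poppy: go right to rye.
    rye is a leaf — visit rye.
At aster: go right to elm.
  Visit elm.
  At elm: go left to plum.
    Visit plum.
    At plum: no left child.
    At plum: go right to ash.
      Visit ash.
      At ash: no left child.
      At ash: go right to fig.
        fig is a leaf — visit fig.
  At elm: go right to iris.
    iris is a leaf — visit iris.
Full pre-order sequence: aster, poppy, daisy, lily, mint, kale, rye, elm, plum, ash, fig, iris.

poppy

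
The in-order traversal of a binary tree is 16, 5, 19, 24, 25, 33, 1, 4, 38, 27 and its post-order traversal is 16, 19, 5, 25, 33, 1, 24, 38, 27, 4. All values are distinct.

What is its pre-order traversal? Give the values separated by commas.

The last element of post-order is the root; it splits in-order into left and right subtrees.
Root 4: left subtree has 7 nodes {16, 5, 19, 24, 25, 33, 1}, right has 2 {38, 27}.
  Root 24: left subtree has 3 nodes {16, 5, 19}, right has 3 {25, 33, 1}.
    Root 5: left subtree has 1 node {16}, right has 1 {19}.
    Root 1: left subtree has 2 nodes {25, 33}, right has 0 { }.
      Root 33: left subtree has 1 node {25}, right has 0 { }.
  Root 27: left subtree has 1 node {38}, right has 0 { }.

4, 24, 5, 16, 19, 1, 33, 25, 27, 38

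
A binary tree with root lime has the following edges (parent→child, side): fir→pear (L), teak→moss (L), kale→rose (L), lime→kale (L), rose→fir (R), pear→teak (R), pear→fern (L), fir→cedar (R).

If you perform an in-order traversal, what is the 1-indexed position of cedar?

7

In-order visits the left subtree, then the node, then the right subtree.
At lime: go left to kale.
  At kale: go left to rose.
    At rose: no left child.
    Visit rose.
    At rose: go right to fir.
      At fir: go left to pear.
        At pear: go left to fern.
          fern is a leaf — visit fern.
        Visit pear.
        At pear: go right to teak.
          At teak: go left to moss.
            moss is a leaf — visit moss.
          Visit teak.
          At teak: no right child.
      Visit fir.
      At fir: go right to cedar.
        cedar is a leaf — visit cedar.
  Visit kale.
  At kale: no right child.
Visit lime.
At lime: no right child.
Full in-order sequence: rose, fern, pear, moss, teak, fir, cedar, kale, lime.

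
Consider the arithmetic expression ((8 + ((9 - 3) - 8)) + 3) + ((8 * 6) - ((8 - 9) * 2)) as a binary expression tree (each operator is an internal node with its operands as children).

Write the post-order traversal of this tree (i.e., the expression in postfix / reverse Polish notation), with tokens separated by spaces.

Post-order on an expression tree gives postfix notation: for each operator, emit left operand, right operand, then the operator.

8 9 3 - 8 - + 3 + 8 6 * 8 9 - 2 * - +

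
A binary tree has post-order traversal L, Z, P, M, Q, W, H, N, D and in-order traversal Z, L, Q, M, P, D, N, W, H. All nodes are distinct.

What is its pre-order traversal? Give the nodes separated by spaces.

D Q Z L M P N H W

The last element of post-order is the root; it splits in-order into left and right subtrees.
Root D: left subtree has 5 nodes {Z, L, Q, M, P}, right has 3 {N, W, H}.
  Root Q: left subtree has 2 nodes {Z, L}, right has 2 {M, P}.
    Root Z: left subtree has 0 nodes { }, right has 1 {L}.
    Root M: left subtree has 0 nodes { }, right has 1 {P}.
  Root N: left subtree has 0 nodes { }, right has 2 {W, H}.
    Root H: left subtree has 1 node {W}, right has 0 { }.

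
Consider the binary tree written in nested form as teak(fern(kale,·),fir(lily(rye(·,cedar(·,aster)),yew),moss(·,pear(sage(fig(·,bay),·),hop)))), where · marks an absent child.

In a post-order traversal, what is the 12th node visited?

Post-order visits the left subtree, then the right subtree, then the node.
At teak: go left to fern.
  At fern: go left to kale.
    kale is a leaf — visit kale.
  At fern: no right child.
  Visit fern.
At teak: go right to fir.
  At fir: go left to lily.
    At lily: go left to rye.
      At rye: no left child.
      At rye: go right to cedar.
        At cedar: no left child.
        At cedar: go right to aster.
          aster is a leaf — visit aster.
        Visit cedar.
      Visit rye.
    At lily: go right to yew.
      yew is a leaf — visit yew.
    Visit lily.
  At fir: go right to moss.
    At moss: no left child.
    At moss: go right to pear.
      At pear: go left to sage.
        At sage: go left to fig.
          At fig: no left child.
          At fig: go right to bay.
            bay is a leaf — visit bay.
          Visit fig.
        At sage: no right child.
        Visit sage.
      At pear: go right to hop.
        hop is a leaf — visit hop.
      Visit pear.
    Visit moss.
  Visit fir.
Visit teak.
Full post-order sequence: kale, fern, aster, cedar, rye, yew, lily, bay, fig, sage, hop, pear, moss, fir, teak.

pear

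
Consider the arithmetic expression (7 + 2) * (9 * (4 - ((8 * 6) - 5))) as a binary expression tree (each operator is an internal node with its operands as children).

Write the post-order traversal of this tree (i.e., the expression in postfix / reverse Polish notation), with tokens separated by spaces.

Post-order on an expression tree gives postfix notation: for each operator, emit left operand, right operand, then the operator.

7 2 + 9 4 8 6 * 5 - - * *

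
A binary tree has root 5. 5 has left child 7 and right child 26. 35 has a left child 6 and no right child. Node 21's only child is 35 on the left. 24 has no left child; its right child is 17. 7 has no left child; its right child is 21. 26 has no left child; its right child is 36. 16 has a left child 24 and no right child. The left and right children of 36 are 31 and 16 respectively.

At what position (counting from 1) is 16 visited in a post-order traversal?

8

Post-order visits the left subtree, then the right subtree, then the node.
At 5: go left to 7.
  At 7: no left child.
  At 7: go right to 21.
    At 21: go left to 35.
      At 35: go left to 6.
        6 is a leaf — visit 6.
      At 35: no right child.
      Visit 35.
    At 21: no right child.
    Visit 21.
  Visit 7.
At 5: go right to 26.
  At 26: no left child.
  At 26: go right to 36.
    At 36: go left to 31.
      31 is a leaf — visit 31.
    At 36: go right to 16.
      At 16: go left to 24.
        At 24: no left child.
        At 24: go right to 17.
          17 is a leaf — visit 17.
        Visit 24.
      At 16: no right child.
      Visit 16.
    Visit 36.
  Visit 26.
Visit 5.
Full post-order sequence: 6, 35, 21, 7, 31, 17, 24, 16, 36, 26, 5.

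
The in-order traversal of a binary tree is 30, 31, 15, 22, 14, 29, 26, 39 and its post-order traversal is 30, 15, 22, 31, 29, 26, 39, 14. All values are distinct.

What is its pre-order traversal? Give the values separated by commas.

The last element of post-order is the root; it splits in-order into left and right subtrees.
Root 14: left subtree has 4 nodes {30, 31, 15, 22}, right has 3 {29, 26, 39}.
  Root 31: left subtree has 1 node {30}, right has 2 {15, 22}.
    Root 22: left subtree has 1 node {15}, right has 0 { }.
  Root 39: left subtree has 2 nodes {29, 26}, right has 0 { }.
    Root 26: left subtree has 1 node {29}, right has 0 { }.

14, 31, 30, 22, 15, 39, 26, 29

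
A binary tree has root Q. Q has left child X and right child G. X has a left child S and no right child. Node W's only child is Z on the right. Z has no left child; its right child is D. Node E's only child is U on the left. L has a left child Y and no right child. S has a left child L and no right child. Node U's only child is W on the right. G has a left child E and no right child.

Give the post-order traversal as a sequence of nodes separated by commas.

Post-order visits the left subtree, then the right subtree, then the node.
At Q: go left to X.
  At X: go left to S.
    At S: go left to L.
      At L: go left to Y.
        Y is a leaf — visit Y.
      At L: no right child.
      Visit L.
    At S: no right child.
    Visit S.
  At X: no right child.
  Visit X.
At Q: go right to G.
  At G: go left to E.
    At E: go left to U.
      At U: no left child.
      At U: go right to W.
        At W: no left child.
        At W: go right to Z.
          At Z: no left child.
          At Z: go right to D.
            D is a leaf — visit D.
          Visit Z.
        Visit W.
      Visit U.
    At E: no right child.
    Visit E.
  At G: no right child.
  Visit G.
Visit Q.

Y, L, S, X, D, Z, W, U, E, G, Q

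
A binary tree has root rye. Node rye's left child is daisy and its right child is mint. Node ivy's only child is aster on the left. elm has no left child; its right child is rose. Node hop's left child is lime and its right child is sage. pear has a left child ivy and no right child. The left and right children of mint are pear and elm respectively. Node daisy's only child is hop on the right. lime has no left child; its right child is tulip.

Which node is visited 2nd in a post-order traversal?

lime

Post-order visits the left subtree, then the right subtree, then the node.
At rye: go left to daisy.
  At daisy: no left child.
  At daisy: go right to hop.
    At hop: go left to lime.
      At lime: no left child.
      At lime: go right to tulip.
        tulip is a leaf — visit tulip.
      Visit lime.
    At hop: go right to sage.
      sage is a leaf — visit sage.
    Visit hop.
  Visit daisy.
At rye: go right to mint.
  At mint: go left to pear.
    At pear: go left to ivy.
      At ivy: go left to aster.
        aster is a leaf — visit aster.
      At ivy: no right child.
      Visit ivy.
    At pear: no right child.
    Visit pear.
  At mint: go right to elm.
    At elm: no left child.
    At elm: go right to rose.
      rose is a leaf — visit rose.
    Visit elm.
  Visit mint.
Visit rye.
Full post-order sequence: tulip, lime, sage, hop, daisy, aster, ivy, pear, rose, elm, mint, rye.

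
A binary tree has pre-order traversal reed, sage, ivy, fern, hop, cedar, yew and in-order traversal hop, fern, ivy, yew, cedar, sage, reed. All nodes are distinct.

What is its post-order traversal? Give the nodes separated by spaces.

hop fern yew cedar ivy sage reed

The first element of pre-order is the root; it splits in-order into left and right subtrees.
Root reed: left subtree has 6 nodes {hop, fern, ivy, yew, cedar, sage}, right has 0 { }.
  Root sage: left subtree has 5 nodes {hop, fern, ivy, yew, cedar}, right has 0 { }.
    Root ivy: left subtree has 2 nodes {hop, fern}, right has 2 {yew, cedar}.
      Root fern: left subtree has 1 node {hop}, right has 0 { }.
      Root cedar: left subtree has 1 node {yew}, right has 0 { }.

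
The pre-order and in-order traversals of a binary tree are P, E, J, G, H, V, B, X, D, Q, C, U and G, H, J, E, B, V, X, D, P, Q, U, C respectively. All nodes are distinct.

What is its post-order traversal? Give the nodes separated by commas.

The first element of pre-order is the root; it splits in-order into left and right subtrees.
Root P: left subtree has 8 nodes {G, H, J, E, B, V, X, D}, right has 3 {Q, U, C}.
  Root E: left subtree has 3 nodes {G, H, J}, right has 4 {B, V, X, D}.
    Root J: left subtree has 2 nodes {G, H}, right has 0 { }.
      Root G: left subtree has 0 nodes { }, right has 1 {H}.
    Root V: left subtree has 1 node {B}, right has 2 {X, D}.
      Root X: left subtree has 0 nodes { }, right has 1 {D}.
  Root Q: left subtree has 0 nodes { }, right has 2 {U, C}.
    Root C: left subtree has 1 node {U}, right has 0 { }.

H, G, J, B, D, X, V, E, U, C, Q, P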